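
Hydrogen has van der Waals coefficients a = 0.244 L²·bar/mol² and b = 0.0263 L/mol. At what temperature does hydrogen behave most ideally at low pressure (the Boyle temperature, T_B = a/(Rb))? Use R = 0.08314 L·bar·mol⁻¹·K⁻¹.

T_B ≈ 111.6 K

For a van der Waals gas the second virial coefficient B₂ = b − a/(RT) vanishes at T_B = a/(Rb).
T_B = 0.244/(0.08314×0.0263) = 0.244/0.0021866 = 111.6 K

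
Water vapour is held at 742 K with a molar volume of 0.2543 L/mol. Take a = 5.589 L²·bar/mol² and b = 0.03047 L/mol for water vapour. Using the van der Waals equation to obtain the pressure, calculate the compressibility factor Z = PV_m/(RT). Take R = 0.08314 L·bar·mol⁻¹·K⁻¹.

P = RT/(V_m − b) − a/V_m² = (0.08314)(742)/(0.2543 − 0.03047) − 5.589/(0.2543)²
  = 61.690/0.22383 − 86.425 = 275.61 − 86.425 = 189.19 bar
Z = PV_m/(RT) = (189.19)(0.2543)/((0.08314)(742)) = 48.111/61.690 = 0.7799

Z ≈ 0.7799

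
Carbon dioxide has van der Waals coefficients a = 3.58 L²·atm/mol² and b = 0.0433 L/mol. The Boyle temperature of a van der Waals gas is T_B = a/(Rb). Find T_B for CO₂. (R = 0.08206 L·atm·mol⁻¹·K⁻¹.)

T_B ≈ 1008 K

For a van der Waals gas the second virial coefficient B₂ = b − a/(RT) vanishes at T_B = a/(Rb).
T_B = 3.58/(0.08206×0.0433) = 3.58/0.0035532 = 1008 K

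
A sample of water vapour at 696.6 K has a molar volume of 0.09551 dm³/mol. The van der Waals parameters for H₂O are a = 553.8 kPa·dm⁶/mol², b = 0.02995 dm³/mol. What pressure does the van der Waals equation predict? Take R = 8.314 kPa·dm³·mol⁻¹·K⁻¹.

P ≈ 27630 kPa

P = RT/(V_m − b) − a/V_m²
RT/(V_m − b) = (8.314)(696.6)/(0.09551 − 0.02995) = 5791.5/0.065560 = 88339 kPa
a/V_m² = 553.8/(0.09551)² = 60709 kPa
P = 88339 − 60709 = 27630 kPa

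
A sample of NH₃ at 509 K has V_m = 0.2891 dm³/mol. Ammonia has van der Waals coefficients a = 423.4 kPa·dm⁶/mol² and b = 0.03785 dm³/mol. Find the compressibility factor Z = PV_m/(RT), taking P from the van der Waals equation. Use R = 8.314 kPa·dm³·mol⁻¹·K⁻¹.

P = RT/(V_m − b) − a/V_m² = (8.314)(509)/(0.2891 − 0.03785) − 423.4/(0.2891)²
  = 4231.8/0.25125 − 5065.9 = 16843 − 5065.9 = 11777 kPa
Z = PV_m/(RT) = (11777)(0.2891)/((8.314)(509)) = 3404.7/4231.8 = 0.8046

Z ≈ 0.8046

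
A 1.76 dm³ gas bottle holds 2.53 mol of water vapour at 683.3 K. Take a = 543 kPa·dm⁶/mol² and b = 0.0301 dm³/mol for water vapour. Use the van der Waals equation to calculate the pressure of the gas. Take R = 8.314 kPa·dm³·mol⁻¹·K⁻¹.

P = nRT/(V − nb) − a n²/V²
nRT/(V − nb) = (2.53)(8.314)(683.3)/(1.76 − 2.53×0.0301) = 14373/1.6838 = 8536.0 kPa
a n²/V² = (543)(2.53)²/(1.76)² = 1122.1 kPa
P = 8536.0 − 1122.1 = 7414 kPa

P ≈ 7414 kPa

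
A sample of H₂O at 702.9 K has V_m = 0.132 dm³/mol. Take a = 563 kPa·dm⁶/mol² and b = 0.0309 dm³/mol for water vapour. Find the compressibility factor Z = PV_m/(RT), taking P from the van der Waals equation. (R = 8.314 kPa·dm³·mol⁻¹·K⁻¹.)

P = RT/(V_m − b) − a/V_m² = (8.314)(702.9)/(0.132 − 0.0309) − 563/(0.132)²
  = 5843.9/0.10110 − 32312 = 57803 − 32312 = 25491 kPa
Z = PV_m/(RT) = (25491)(0.132)/((8.314)(702.9)) = 3364.8/5843.9 = 0.5758

Z ≈ 0.5758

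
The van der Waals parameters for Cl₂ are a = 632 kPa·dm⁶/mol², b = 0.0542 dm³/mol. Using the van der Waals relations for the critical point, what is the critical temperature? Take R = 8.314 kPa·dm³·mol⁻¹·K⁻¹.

For a van der Waals gas, T_c = 8a/(27Rb).
T_c = 8×632/(27×8.314×0.0542) = 5056.0/12.167 = 415.6 K

T_c ≈ 415.6 K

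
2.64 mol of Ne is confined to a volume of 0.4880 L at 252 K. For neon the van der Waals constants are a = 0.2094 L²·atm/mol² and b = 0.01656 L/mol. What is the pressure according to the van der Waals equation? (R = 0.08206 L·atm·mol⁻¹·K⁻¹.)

P ≈ 116.8 atm

P = nRT/(V − nb) − a n²/V²
nRT/(V − nb) = (2.64)(0.08206)(252)/(0.4880 − 2.64×0.01656) = 54.593/0.44428 = 122.88 atm
a n²/V² = (0.2094)(2.64)²/(0.4880)² = 6.1284 atm
P = 122.88 − 6.1284 = 116.8 atm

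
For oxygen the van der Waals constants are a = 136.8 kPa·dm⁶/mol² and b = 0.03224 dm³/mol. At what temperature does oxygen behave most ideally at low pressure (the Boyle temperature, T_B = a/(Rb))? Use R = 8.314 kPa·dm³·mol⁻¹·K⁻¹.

For a van der Waals gas the second virial coefficient B₂ = b − a/(RT) vanishes at T_B = a/(Rb).
T_B = 136.8/(8.314×0.03224) = 136.8/0.26804 = 510.4 K

T_B ≈ 510.4 K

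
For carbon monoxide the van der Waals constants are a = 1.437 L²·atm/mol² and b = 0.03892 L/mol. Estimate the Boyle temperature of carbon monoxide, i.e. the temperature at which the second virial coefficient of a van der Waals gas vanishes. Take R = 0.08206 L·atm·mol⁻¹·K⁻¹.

For a van der Waals gas the second virial coefficient B₂ = b − a/(RT) vanishes at T_B = a/(Rb).
T_B = 1.437/(0.08206×0.03892) = 1.437/0.0031938 = 449.9 K

T_B ≈ 449.9 K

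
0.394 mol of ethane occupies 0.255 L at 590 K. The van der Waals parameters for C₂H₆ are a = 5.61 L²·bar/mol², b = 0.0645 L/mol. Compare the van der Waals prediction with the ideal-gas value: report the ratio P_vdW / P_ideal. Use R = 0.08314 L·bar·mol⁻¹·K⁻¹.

P_vdW / P_ideal ≈ 0.9340

Ideal: P_ideal = nRT/V = (0.394)(0.08314)(590)/0.255 = 75.7911 bar
vdW: P = nRT/(V − nb) − a n²/V² = 19.3267/0.229587 − 0.870874/0.0650250 = 84.1803 − 13.3929 = 70.7874 bar
Ratio = 70.7874/75.7911 = 0.9340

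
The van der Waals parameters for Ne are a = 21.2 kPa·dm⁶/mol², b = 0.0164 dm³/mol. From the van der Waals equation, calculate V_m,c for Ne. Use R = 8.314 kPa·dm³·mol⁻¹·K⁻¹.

V_m,c ≈ 0.04920 dm³/mol

For a van der Waals gas, V_m,c = 3b.
V_m,c = 3×0.0164 = 0.04920 dm³/mol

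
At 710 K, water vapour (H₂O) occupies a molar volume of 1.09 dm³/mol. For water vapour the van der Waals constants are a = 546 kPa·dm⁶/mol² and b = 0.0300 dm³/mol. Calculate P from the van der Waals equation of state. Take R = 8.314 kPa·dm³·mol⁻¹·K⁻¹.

P ≈ 5109 kPa

P = RT/(V_m − b) − a/V_m²
RT/(V_m − b) = (8.314)(710)/(1.09 − 0.0300) = 5902.9/1.0600 = 5568.8 kPa
a/V_m² = 546/(1.09)² = 459.56 kPa
P = 5568.8 − 459.56 = 5109 kPa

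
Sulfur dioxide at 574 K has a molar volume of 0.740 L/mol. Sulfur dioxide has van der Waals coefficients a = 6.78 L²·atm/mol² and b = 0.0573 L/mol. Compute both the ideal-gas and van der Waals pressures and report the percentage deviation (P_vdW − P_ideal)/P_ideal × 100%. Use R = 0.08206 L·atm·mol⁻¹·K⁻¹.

-11.06 %

Ideal: P_ideal = RT/V_m = (0.08206)(574)/0.740 = 63.6519 atm
vdW: P = RT/(V_m − b) − a/V_m² = 47.1024/0.682700 − 6.78/0.547600 = 68.9943 − 12.3813 = 56.6130 atm
% deviation = (56.6130 − 63.6519)/63.6519 × 100% = -11.06%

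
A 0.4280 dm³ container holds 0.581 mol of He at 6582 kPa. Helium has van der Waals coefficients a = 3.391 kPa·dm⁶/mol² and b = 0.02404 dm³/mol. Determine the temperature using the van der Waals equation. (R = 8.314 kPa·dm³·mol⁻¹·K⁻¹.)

T ≈ 564.7 K

T = (P + a n²/V²)(V − nb)/(nR)
P + a n²/V² = 6582 + (3.391)(0.581)²/(0.4280)² = 6588.2 kPa
V − nb = 0.4280 − (0.581)(0.02404) = 0.41403 dm³
T = (6588.2)(0.41403)/((0.581)(8.314)) = 564.7 K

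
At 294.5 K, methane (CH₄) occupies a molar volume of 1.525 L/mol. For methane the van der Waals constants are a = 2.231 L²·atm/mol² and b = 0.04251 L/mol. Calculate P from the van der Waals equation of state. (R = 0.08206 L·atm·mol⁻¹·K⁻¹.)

P ≈ 15.34 atm

P = RT/(V_m − b) − a/V_m²
RT/(V_m − b) = (0.08206)(294.5)/(1.525 − 0.04251) = 24.167/1.4825 = 16.302 atm
a/V_m² = 2.231/(1.525)² = 0.95931 atm
P = 16.302 − 0.95931 = 15.34 atm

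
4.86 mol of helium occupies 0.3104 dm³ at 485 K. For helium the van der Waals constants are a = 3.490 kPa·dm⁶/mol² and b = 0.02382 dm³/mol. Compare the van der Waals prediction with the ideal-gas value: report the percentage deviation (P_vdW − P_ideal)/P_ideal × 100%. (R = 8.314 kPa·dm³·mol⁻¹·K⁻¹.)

58.12 %

Ideal: P_ideal = nRT/V = (4.86)(8.314)(485)/0.3104 = 63134.4 kPa
vdW: P = nRT/(V − nb) − a n²/V² = 19596.9/0.194635 − 82.4324/0.0963482 = 100685 − 855.568 = 99829 kPa
% deviation = (99829 − 63134.4)/63134.4 × 100% = 58.12%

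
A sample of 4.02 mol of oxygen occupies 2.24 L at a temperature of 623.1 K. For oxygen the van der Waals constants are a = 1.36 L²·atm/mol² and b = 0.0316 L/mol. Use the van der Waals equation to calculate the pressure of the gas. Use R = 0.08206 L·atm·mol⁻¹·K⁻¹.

P ≈ 92.90 atm

P = nRT/(V − nb) − a n²/V²
nRT/(V − nb) = (4.02)(0.08206)(623.1)/(2.24 − 4.02×0.0316) = 205.55/2.1130 = 97.279 atm
a n²/V² = (1.36)(4.02)²/(2.24)² = 4.3802 atm
P = 97.279 − 4.3802 = 92.90 atm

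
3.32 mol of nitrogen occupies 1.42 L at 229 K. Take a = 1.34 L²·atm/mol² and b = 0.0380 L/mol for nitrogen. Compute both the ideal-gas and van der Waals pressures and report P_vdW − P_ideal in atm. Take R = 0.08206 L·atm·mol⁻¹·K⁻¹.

ΔP ≈ -3.041 atm

Ideal: P_ideal = nRT/V = (3.32)(0.08206)(229)/1.42 = 43.9356 atm
vdW: P = nRT/(V − nb) − a n²/V² = 62.3886/1.29384 − 14.7700/2.01640 = 48.2197 − 7.32494 = 40.8948 atm
ΔP = 40.8948 − 43.9356 = -3.041 atm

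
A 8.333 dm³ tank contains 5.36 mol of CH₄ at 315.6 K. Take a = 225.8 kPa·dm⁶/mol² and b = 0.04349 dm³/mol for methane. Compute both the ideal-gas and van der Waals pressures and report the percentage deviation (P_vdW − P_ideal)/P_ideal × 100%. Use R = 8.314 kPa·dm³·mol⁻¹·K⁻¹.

-2.66 %

Ideal: P_ideal = nRT/V = (5.36)(8.314)(315.6)/8.333 = 1687.76 kPa
vdW: P = nRT/(V − nb) − a n²/V² = 14064.1/8.09989 − 6487.14/69.4389 = 1736.33 − 93.4223 = 1642.91 kPa
% deviation = (1642.91 − 1687.76)/1687.76 × 100% = -2.66%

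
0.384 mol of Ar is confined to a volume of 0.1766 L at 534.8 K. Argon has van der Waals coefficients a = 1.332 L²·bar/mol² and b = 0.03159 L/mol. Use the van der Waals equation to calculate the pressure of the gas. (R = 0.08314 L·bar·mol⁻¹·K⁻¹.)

P ≈ 97.51 bar

P = nRT/(V − nb) − a n²/V²
nRT/(V − nb) = (0.384)(0.08314)(534.8)/(0.1766 − 0.384×0.03159) = 17.074/0.16447 = 103.81 bar
a n²/V² = (1.332)(0.384)²/(0.1766)² = 6.2977 bar
P = 103.81 − 6.2977 = 97.51 bar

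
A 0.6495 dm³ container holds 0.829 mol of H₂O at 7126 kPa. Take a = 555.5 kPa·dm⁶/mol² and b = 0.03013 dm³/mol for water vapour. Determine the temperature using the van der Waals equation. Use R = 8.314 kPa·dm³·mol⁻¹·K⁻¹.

T ≈ 727.7 K

T = (P + a n²/V²)(V − nb)/(nR)
P + a n²/V² = 7126 + (555.5)(0.829)²/(0.6495)² = 8031.0 kPa
V − nb = 0.6495 − (0.829)(0.03013) = 0.62452 dm³
T = (8031.0)(0.62452)/((0.829)(8.314)) = 727.7 K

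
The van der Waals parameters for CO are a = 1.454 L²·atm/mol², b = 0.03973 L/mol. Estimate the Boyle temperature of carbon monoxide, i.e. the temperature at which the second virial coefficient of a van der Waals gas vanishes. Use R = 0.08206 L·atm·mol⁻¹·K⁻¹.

T_B ≈ 446.0 K

For a van der Waals gas the second virial coefficient B₂ = b − a/(RT) vanishes at T_B = a/(Rb).
T_B = 1.454/(0.08206×0.03973) = 1.454/0.0032602 = 446.0 K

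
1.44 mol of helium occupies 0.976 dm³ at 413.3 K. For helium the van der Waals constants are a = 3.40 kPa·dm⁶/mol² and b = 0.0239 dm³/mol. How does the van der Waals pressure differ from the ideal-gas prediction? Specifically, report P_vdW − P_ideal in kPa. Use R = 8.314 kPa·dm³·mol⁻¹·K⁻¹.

ΔP ≈ 177.9 kPa

Ideal: P_ideal = nRT/V = (1.44)(8.314)(413.3)/0.976 = 5069.77 kPa
vdW: P = nRT/(V − nb) − a n²/V² = 4948.09/0.941584 − 7.05024/0.952576 = 5255.07 − 7.40124 = 5247.67 kPa
ΔP = 5247.67 − 5069.77 = 177.9 kPa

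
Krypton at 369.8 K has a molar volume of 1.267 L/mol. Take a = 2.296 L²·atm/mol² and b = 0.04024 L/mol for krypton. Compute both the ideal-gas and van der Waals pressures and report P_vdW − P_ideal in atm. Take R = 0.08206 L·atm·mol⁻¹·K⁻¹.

ΔP ≈ -0.645 atm

Ideal: P_ideal = RT/V_m = (0.08206)(369.8)/1.267 = 23.9509 atm
vdW: P = RT/(V_m − b) − a/V_m² = 30.3458/1.22676 − 2.296/1.60529 = 24.7365 − 1.43027 = 23.3062 atm
ΔP = 23.3062 − 23.9509 = -0.645 atm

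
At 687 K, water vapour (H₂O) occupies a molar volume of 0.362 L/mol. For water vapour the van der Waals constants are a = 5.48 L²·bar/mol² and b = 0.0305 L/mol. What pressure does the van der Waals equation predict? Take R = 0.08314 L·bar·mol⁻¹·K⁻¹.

P = RT/(V_m − b) − a/V_m²
RT/(V_m − b) = (0.08314)(687)/(0.362 − 0.0305) = 57.117/0.33150 = 172.30 bar
a/V_m² = 5.48/(0.362)² = 41.818 bar
P = 172.30 − 41.818 = 130.5 bar

P ≈ 130.5 bar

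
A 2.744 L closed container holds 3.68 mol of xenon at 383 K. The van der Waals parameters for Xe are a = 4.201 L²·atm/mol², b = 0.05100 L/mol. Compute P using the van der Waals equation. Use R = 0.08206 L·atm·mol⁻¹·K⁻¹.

P = nRT/(V − nb) − a n²/V²
nRT/(V − nb) = (3.68)(0.08206)(383)/(2.744 − 3.68×0.05100) = 115.66/2.5563 = 45.245 atm
a n²/V² = (4.201)(3.68)²/(2.744)² = 7.5558 atm
P = 45.245 − 7.5558 = 37.69 atm

P ≈ 37.69 atm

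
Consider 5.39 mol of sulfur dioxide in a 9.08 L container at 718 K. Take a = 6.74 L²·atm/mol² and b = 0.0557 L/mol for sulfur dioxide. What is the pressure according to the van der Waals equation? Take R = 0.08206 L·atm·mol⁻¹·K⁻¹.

P ≈ 33.80 atm

P = nRT/(V − nb) − a n²/V²
nRT/(V − nb) = (5.39)(0.08206)(718)/(9.08 − 5.39×0.0557) = 317.57/8.7798 = 36.171 atm
a n²/V² = (6.74)(5.39)²/(9.08)² = 2.3750 atm
P = 36.171 − 2.3750 = 33.80 atm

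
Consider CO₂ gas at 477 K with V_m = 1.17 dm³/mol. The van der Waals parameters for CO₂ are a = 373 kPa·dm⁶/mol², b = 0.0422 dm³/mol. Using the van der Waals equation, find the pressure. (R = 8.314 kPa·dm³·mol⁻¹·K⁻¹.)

P ≈ 3244 kPa

P = RT/(V_m − b) − a/V_m²
RT/(V_m − b) = (8.314)(477)/(1.17 − 0.0422) = 3965.8/1.1278 = 3516.4 kPa
a/V_m² = 373/(1.17)² = 272.48 kPa
P = 3516.4 − 272.48 = 3244 kPa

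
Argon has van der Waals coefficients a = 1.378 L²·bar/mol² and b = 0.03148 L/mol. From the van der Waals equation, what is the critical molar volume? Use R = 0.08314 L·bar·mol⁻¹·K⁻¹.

V_m,c ≈ 0.09444 L/mol

For a van der Waals gas, V_m,c = 3b.
V_m,c = 3×0.03148 = 0.09444 L/mol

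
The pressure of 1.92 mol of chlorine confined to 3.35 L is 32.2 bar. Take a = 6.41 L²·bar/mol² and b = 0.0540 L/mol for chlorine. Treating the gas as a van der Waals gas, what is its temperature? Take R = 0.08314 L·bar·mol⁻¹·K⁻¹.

T ≈ 697.7 K

T = (P + a n²/V²)(V − nb)/(nR)
P + a n²/V² = 32.2 + (6.41)(1.92)²/(3.35)² = 34.306 bar
V − nb = 3.35 − (1.92)(0.0540) = 3.2463 L
T = (34.306)(3.2463)/((1.92)(0.08314)) = 697.7 K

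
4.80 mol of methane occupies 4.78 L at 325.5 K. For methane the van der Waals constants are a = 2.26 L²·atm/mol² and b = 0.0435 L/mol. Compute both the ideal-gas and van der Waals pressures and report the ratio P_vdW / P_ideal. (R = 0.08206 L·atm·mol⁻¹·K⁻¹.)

P_vdW / P_ideal ≈ 0.9607

Ideal: P_ideal = nRT/V = (4.80)(0.08206)(325.5)/4.78 = 26.8223 atm
vdW: P = nRT/(V − nb) − a n²/V² = 128.211/4.57120 − 52.0704/22.8484 = 28.0476 − 2.27895 = 25.7687 atm
Ratio = 25.7687/26.8223 = 0.9607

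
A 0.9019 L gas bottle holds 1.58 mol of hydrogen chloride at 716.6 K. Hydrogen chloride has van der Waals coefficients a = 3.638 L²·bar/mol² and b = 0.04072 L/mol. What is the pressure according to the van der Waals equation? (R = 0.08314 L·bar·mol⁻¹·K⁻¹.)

P ≈ 101.2 bar

P = nRT/(V − nb) − a n²/V²
nRT/(V − nb) = (1.58)(0.08314)(716.6)/(0.9019 − 1.58×0.04072) = 94.133/0.83756 = 112.39 bar
a n²/V² = (3.638)(1.58)²/(0.9019)² = 11.165 bar
P = 112.39 − 11.165 = 101.2 bar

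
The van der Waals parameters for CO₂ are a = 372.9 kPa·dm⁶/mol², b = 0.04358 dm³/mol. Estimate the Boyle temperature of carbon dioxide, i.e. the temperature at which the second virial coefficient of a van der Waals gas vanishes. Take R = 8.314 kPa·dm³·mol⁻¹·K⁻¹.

T_B ≈ 1029 K

For a van der Waals gas the second virial coefficient B₂ = b − a/(RT) vanishes at T_B = a/(Rb).
T_B = 372.9/(8.314×0.04358) = 372.9/0.36232 = 1029 K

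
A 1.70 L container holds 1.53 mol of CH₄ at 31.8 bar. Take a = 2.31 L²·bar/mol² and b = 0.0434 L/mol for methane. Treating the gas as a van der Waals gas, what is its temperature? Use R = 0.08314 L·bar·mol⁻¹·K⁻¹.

T ≈ 432.4 K

T = (P + a n²/V²)(V − nb)/(nR)
P + a n²/V² = 31.8 + (2.31)(1.53)²/(1.70)² = 33.671 bar
V − nb = 1.70 − (1.53)(0.0434) = 1.6336 L
T = (33.671)(1.6336)/((1.53)(0.08314)) = 432.4 K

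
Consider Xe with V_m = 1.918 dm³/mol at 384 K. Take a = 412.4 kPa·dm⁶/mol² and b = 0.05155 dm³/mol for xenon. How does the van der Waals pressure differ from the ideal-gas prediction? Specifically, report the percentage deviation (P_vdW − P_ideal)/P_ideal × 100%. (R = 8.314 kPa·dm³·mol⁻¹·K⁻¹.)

Ideal: P_ideal = RT/V_m = (8.314)(384)/1.918 = 1664.53 kPa
vdW: P = RT/(V_m − b) − a/V_m² = 3192.58/1.86645 − 412.4/3.67872 = 1710.51 − 112.104 = 1598.41 kPa
% deviation = (1598.41 − 1664.53)/1664.53 × 100% = -3.97%

-3.97 %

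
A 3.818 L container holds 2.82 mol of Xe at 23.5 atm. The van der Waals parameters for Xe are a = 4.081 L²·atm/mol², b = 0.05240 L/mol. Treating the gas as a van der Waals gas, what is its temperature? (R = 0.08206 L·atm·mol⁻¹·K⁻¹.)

T ≈ 408.0 K

T = (P + a n²/V²)(V − nb)/(nR)
P + a n²/V² = 23.5 + (4.081)(2.82)²/(3.818)² = 25.726 atm
V − nb = 3.818 − (2.82)(0.05240) = 3.6702 L
T = (25.726)(3.6702)/((2.82)(0.08206)) = 408.0 K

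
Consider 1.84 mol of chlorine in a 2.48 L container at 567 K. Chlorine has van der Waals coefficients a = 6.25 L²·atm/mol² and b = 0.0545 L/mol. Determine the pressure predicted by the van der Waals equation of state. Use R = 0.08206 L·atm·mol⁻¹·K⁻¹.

P ≈ 32.54 atm

P = nRT/(V − nb) − a n²/V²
nRT/(V − nb) = (1.84)(0.08206)(567)/(2.48 − 1.84×0.0545) = 85.612/2.3797 = 35.976 atm
a n²/V² = (6.25)(1.84)²/(2.48)² = 3.4404 atm
P = 35.976 − 3.4404 = 32.54 atm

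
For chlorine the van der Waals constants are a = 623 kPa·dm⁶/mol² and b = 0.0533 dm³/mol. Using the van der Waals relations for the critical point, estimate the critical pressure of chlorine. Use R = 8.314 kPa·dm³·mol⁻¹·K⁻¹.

For a van der Waals gas, P_c = a/(27b²).
P_c = 623/(27×(0.0533)²) = 623/0.076704 = 8122 kPa

P_c ≈ 8122 kPa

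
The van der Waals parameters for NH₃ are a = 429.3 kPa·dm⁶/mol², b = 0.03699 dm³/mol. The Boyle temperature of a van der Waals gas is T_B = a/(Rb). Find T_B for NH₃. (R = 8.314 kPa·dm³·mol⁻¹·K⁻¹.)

T_B ≈ 1396 K

For a van der Waals gas the second virial coefficient B₂ = b − a/(RT) vanishes at T_B = a/(Rb).
T_B = 429.3/(8.314×0.03699) = 429.3/0.30753 = 1396 K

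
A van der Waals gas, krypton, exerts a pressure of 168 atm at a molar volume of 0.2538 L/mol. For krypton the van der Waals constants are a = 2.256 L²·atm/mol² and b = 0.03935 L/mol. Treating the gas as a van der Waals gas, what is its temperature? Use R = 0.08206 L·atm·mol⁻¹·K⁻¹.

T = (P + a/V_m²)(V_m − b)/R
P + a/V_m² = 168 + 2.256/(0.2538)² = 203.02 atm
V_m − b = 0.2538 − 0.03935 = 0.21445 L/mol
T = (203.02)(0.21445)/0.08206 = 530.6 K

T ≈ 530.6 K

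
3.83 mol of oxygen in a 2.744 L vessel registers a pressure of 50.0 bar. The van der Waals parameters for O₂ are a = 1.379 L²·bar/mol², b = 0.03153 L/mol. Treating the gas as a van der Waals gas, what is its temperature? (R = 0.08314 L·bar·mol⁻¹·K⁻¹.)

T ≈ 434.0 K

T = (P + a n²/V²)(V − nb)/(nR)
P + a n²/V² = 50.0 + (1.379)(3.83)²/(2.744)² = 52.687 bar
V − nb = 2.744 − (3.83)(0.03153) = 2.6232 L
T = (52.687)(2.6232)/((3.83)(0.08314)) = 434.0 K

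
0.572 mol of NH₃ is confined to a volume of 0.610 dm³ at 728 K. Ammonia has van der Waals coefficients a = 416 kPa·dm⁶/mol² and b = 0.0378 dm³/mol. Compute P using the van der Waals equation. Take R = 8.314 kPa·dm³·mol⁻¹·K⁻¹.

P ≈ 5518 kPa

P = nRT/(V − nb) − a n²/V²
nRT/(V − nb) = (0.572)(8.314)(728)/(0.610 − 0.572×0.0378) = 3462.1/0.58838 = 5884.1 kPa
a n²/V² = (416)(0.572)²/(0.610)² = 365.78 kPa
P = 5884.1 − 365.78 = 5518 kPa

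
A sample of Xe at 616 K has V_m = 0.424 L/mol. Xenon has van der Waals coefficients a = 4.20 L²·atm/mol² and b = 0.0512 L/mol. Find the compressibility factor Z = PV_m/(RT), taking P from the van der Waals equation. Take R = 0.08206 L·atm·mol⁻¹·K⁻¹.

P = RT/(V_m − b) − a/V_m² = (0.08206)(616)/(0.424 − 0.0512) − 4.20/(0.424)²
  = 50.549/0.37280 − 23.362 = 135.59 − 23.362 = 112.23 atm
Z = PV_m/(RT) = (112.23)(0.424)/((0.08206)(616)) = 47.586/50.549 = 0.9414

Z ≈ 0.9414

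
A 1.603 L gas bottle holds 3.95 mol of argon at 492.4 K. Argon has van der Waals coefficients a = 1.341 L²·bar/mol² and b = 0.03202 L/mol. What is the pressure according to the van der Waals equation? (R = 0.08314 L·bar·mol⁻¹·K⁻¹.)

P ≈ 101.4 bar

P = nRT/(V − nb) − a n²/V²
nRT/(V − nb) = (3.95)(0.08314)(492.4)/(1.603 − 3.95×0.03202) = 161.71/1.4765 = 109.52 bar
a n²/V² = (1.341)(3.95)²/(1.603)² = 8.1425 bar
P = 109.52 − 8.1425 = 101.4 bar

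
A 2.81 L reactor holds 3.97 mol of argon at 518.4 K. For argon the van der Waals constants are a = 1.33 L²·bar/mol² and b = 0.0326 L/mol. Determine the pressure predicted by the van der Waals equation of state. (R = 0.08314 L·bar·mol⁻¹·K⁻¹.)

P = nRT/(V − nb) − a n²/V²
nRT/(V − nb) = (3.97)(0.08314)(518.4)/(2.81 − 3.97×0.0326) = 171.11/2.6806 = 63.833 bar
a n²/V² = (1.33)(3.97)²/(2.81)² = 2.6547 bar
P = 63.833 − 2.6547 = 61.18 bar

P ≈ 61.18 bar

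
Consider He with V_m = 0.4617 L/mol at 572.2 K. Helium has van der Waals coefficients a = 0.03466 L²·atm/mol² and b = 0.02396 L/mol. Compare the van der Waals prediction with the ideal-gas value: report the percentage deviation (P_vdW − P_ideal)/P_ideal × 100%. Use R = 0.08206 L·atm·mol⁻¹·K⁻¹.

5.31 %

Ideal: P_ideal = RT/V_m = (0.08206)(572.2)/0.4617 = 101.700 atm
vdW: P = RT/(V_m − b) − a/V_m² = 46.9547/0.437740 − 0.03466/0.213167 = 107.266 − 0.162596 = 107.103 atm
% deviation = (107.103 − 101.700)/101.700 × 100% = 5.31%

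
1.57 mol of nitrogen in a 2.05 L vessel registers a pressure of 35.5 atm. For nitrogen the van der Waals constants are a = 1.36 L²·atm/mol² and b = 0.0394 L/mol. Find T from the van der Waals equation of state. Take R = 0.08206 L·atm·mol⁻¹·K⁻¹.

T = (P + a n²/V²)(V − nb)/(nR)
P + a n²/V² = 35.5 + (1.36)(1.57)²/(2.05)² = 36.298 atm
V − nb = 2.05 − (1.57)(0.0394) = 1.9881 L
T = (36.298)(1.9881)/((1.57)(0.08206)) = 560.1 K

T ≈ 560.1 K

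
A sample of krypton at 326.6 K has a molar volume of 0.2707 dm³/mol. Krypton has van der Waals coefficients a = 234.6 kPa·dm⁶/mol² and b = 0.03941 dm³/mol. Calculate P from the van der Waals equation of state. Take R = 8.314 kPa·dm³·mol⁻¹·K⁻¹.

P = RT/(V_m − b) − a/V_m²
RT/(V_m − b) = (8.314)(326.6)/(0.2707 − 0.03941) = 2715.4/0.23129 = 11740 kPa
a/V_m² = 234.6/(0.2707)² = 3201.5 kPa
P = 11740 − 3201.5 = 8539 kPa

P ≈ 8539 kPa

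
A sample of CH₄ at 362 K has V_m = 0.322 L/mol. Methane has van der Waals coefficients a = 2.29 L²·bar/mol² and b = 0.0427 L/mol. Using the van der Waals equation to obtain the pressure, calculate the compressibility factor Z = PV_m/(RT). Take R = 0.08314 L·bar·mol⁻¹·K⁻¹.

P = RT/(V_m − b) − a/V_m² = (0.08314)(362)/(0.322 − 0.0427) − 2.29/(0.322)²
  = 30.097/0.27930 − 22.086 = 107.76 − 22.086 = 85.67 bar
Z = PV_m/(RT) = (85.67)(0.322)/((0.08314)(362)) = 27.586/30.097 = 0.9166

Z ≈ 0.9166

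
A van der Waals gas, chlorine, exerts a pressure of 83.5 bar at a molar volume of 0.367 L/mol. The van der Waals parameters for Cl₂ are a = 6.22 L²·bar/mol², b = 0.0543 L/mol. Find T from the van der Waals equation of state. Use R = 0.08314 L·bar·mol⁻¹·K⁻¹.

T = (P + a/V_m²)(V_m − b)/R
P + a/V_m² = 83.5 + 6.22/(0.367)² = 129.68 bar
V_m − b = 0.367 − 0.0543 = 0.31270 L/mol
T = (129.68)(0.31270)/0.08314 = 487.7 K

T ≈ 487.7 K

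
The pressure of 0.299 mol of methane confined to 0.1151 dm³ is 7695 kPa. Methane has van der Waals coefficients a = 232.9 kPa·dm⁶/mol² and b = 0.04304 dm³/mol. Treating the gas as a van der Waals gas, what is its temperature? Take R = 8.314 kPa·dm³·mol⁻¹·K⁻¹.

T ≈ 381.1 K

T = (P + a n²/V²)(V − nb)/(nR)
P + a n²/V² = 7695 + (232.9)(0.299)²/(0.1151)² = 9266.7 kPa
V − nb = 0.1151 − (0.299)(0.04304) = 0.10223 dm³
T = (9266.7)(0.10223)/((0.299)(8.314)) = 381.1 K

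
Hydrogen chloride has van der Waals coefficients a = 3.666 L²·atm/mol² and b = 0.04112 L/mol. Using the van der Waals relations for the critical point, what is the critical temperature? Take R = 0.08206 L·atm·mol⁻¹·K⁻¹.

T_c ≈ 321.9 K

For a van der Waals gas, T_c = 8a/(27Rb).
T_c = 8×3.666/(27×0.08206×0.04112) = 29.328/0.091106 = 321.9 K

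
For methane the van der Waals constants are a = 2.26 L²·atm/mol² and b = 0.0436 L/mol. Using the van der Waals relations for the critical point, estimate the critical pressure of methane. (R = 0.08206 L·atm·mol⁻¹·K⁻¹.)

P_c ≈ 44.03 atm

For a van der Waals gas, P_c = a/(27b²).
P_c = 2.26/(27×(0.0436)²) = 2.26/0.051326 = 44.03 atm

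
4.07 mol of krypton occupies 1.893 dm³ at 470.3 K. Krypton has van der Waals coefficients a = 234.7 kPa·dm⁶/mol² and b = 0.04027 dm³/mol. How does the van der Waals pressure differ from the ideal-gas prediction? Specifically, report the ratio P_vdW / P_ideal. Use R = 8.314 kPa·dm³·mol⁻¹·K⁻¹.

P_vdW / P_ideal ≈ 0.9657

Ideal: P_ideal = nRT/V = (4.07)(8.314)(470.3)/1.893 = 8406.76 kPa
vdW: P = nRT/(V − nb) − a n²/V² = 15914.0/1.72910 − 3887.78/3.58345 = 9203.63 − 1084.93 = 8118.70 kPa
Ratio = 8118.70/8406.76 = 0.9657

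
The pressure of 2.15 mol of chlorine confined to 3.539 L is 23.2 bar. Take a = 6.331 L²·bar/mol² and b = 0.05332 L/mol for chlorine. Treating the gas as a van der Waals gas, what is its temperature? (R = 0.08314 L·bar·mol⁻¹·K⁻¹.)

T ≈ 489.2 K

T = (P + a n²/V²)(V − nb)/(nR)
P + a n²/V² = 23.2 + (6.331)(2.15)²/(3.539)² = 25.537 bar
V − nb = 3.539 − (2.15)(0.05332) = 3.4244 L
T = (25.537)(3.4244)/((2.15)(0.08314)) = 489.2 K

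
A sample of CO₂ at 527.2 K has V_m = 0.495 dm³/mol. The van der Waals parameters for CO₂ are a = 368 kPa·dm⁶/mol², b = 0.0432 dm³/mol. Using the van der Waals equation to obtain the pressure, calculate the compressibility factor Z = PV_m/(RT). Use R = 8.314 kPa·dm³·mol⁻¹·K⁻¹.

Z ≈ 0.9260

P = RT/(V_m − b) − a/V_m² = (8.314)(527.2)/(0.495 − 0.0432) − 368/(0.495)²
  = 4383.1/0.45180 − 1501.9 = 9701.4 − 1501.9 = 8199.5 kPa
Z = PV_m/(RT) = (8199.5)(0.495)/((8.314)(527.2)) = 4058.8/4383.1 = 0.9260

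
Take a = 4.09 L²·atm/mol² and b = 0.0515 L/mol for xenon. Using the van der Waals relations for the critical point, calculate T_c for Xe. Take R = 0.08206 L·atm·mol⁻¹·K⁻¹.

For a van der Waals gas, T_c = 8a/(27Rb).
T_c = 8×4.09/(27×0.08206×0.0515) = 32.720/0.11410 = 286.8 K

T_c ≈ 286.8 K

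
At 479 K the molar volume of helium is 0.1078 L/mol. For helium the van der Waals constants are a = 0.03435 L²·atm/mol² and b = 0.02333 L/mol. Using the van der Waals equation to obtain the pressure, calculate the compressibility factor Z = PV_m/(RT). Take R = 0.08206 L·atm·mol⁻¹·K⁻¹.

P = RT/(V_m − b) − a/V_m² = (0.08206)(479)/(0.1078 − 0.02333) − 0.03435/(0.1078)²
  = 39.307/0.084470 − 2.9559 = 465.34 − 2.9559 = 462.38 atm
Z = PV_m/(RT) = (462.38)(0.1078)/((0.08206)(479)) = 49.845/39.307 = 1.268

Z ≈ 1.268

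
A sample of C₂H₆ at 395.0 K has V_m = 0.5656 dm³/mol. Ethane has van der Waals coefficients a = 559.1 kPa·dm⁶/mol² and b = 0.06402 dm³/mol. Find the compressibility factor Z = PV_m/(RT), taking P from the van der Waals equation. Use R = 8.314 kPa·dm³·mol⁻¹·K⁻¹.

P = RT/(V_m − b) − a/V_m² = (8.314)(395.0)/(0.5656 − 0.06402) − 559.1/(0.5656)²
  = 3284.0/0.50158 − 1747.7 = 6547.3 − 1747.7 = 4799.6 kPa
Z = PV_m/(RT) = (4799.6)(0.5656)/((8.314)(395.0)) = 2714.7/3284.0 = 0.8266

Z ≈ 0.8266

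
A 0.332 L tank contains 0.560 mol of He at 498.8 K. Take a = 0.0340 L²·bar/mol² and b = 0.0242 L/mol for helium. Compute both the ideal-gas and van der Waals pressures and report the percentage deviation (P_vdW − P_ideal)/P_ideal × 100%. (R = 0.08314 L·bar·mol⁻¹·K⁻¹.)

4.12 %

Ideal: P_ideal = nRT/V = (0.560)(0.08314)(498.8)/0.332 = 69.9498 bar
vdW: P = nRT/(V − nb) − a n²/V² = 23.2233/0.318448 − 0.0106624/0.110224 = 72.9265 − 0.0967339 = 72.8298 bar
% deviation = (72.8298 − 69.9498)/69.9498 × 100% = 4.12%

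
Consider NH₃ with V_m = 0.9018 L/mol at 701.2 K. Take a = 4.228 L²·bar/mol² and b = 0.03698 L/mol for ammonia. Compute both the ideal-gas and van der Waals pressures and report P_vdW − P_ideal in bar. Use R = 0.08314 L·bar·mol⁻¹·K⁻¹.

Ideal: P_ideal = RT/V_m = (0.08314)(701.2)/0.9018 = 64.6460 bar
vdW: P = RT/(V_m − b) − a/V_m² = 58.2978/0.864820 − 4.228/0.813243 = 67.4103 − 5.19894 = 62.2114 bar
ΔP = 62.2114 − 64.6460 = -2.435 bar

ΔP ≈ -2.435 bar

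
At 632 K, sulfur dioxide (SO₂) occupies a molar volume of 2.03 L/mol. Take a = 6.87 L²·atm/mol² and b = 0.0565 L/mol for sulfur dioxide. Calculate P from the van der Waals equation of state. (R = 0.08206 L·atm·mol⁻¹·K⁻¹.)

P ≈ 24.61 atm

P = RT/(V_m − b) − a/V_m²
RT/(V_m − b) = (0.08206)(632)/(2.03 − 0.0565) = 51.862/1.9735 = 26.279 atm
a/V_m² = 6.87/(2.03)² = 1.6671 atm
P = 26.279 − 1.6671 = 24.61 atm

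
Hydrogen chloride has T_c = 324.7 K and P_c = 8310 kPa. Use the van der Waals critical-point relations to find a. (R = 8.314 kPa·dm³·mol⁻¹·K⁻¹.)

From T_c = 8a/(27Rb) and P_c = a/(27b²): a = 27 R² T_c²/(64 P_c).
a = 27×(8.314)²×(324.7)²/(64×8310) = 196765241/531840 = 370.0 kPa·dm⁶/mol²

a ≈ 370.0 kPa·dm⁶/mol²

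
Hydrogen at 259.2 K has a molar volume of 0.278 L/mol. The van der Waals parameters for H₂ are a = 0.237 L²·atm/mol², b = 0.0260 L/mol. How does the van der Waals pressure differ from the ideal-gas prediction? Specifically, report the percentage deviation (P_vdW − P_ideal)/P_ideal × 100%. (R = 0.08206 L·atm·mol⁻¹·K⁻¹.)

Ideal: P_ideal = RT/V_m = (0.08206)(259.2)/0.278 = 76.5106 atm
vdW: P = RT/(V_m − b) − a/V_m² = 21.2700/0.252000 − 0.237/0.0772840 = 84.4048 − 3.06661 = 81.3382 atm
% deviation = (81.3382 − 76.5106)/76.5106 × 100% = 6.31%

6.31 %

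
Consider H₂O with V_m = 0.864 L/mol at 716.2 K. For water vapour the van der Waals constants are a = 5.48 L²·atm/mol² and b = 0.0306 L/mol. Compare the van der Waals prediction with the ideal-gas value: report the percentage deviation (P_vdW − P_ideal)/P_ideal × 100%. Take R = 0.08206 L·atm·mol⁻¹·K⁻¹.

-7.12 %

Ideal: P_ideal = RT/V_m = (0.08206)(716.2)/0.864 = 68.0224 atm
vdW: P = RT/(V_m − b) − a/V_m² = 58.7714/0.833400 − 5.48/0.746496 = 70.5200 − 7.34096 = 63.1790 atm
% deviation = (63.1790 − 68.0224)/68.0224 × 100% = -7.12%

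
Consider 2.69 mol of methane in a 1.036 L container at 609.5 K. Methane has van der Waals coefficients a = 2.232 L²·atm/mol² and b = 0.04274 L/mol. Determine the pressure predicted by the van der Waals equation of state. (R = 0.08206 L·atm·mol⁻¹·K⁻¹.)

P = nRT/(V − nb) − a n²/V²
nRT/(V − nb) = (2.69)(0.08206)(609.5)/(1.036 − 2.69×0.04274) = 134.54/0.92103 = 146.08 atm
a n²/V² = (2.232)(2.69)²/(1.036)² = 15.048 atm
P = 146.08 − 15.048 = 131.0 atm

P ≈ 131.0 atm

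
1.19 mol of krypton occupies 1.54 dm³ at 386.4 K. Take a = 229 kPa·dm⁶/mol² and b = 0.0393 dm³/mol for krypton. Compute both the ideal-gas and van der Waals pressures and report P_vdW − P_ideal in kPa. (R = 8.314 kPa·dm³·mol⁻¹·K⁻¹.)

Ideal: P_ideal = nRT/V = (1.19)(8.314)(386.4)/1.54 = 2482.41 kPa
vdW: P = nRT/(V − nb) − a n²/V² = 3822.91/1.49323 − 324.287/2.37160 = 2560.16 − 136.738 = 2423.42 kPa
ΔP = 2423.42 − 2482.41 = -59.0 kPa

ΔP ≈ -59.0 kPa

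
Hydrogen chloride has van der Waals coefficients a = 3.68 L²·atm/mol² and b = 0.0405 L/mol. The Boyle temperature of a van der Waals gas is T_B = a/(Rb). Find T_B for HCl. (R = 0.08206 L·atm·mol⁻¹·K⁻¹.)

T_B ≈ 1107 K

For a van der Waals gas the second virial coefficient B₂ = b − a/(RT) vanishes at T_B = a/(Rb).
T_B = 3.68/(0.08206×0.0405) = 3.68/0.0033234 = 1107 K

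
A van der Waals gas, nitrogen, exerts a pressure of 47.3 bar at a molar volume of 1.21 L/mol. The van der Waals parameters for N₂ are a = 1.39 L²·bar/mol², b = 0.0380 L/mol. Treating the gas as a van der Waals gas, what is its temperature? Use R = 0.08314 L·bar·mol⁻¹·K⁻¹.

T = (P + a/V_m²)(V_m − b)/R
P + a/V_m² = 47.3 + 1.39/(1.21)² = 48.249 bar
V_m − b = 1.21 − 0.0380 = 1.1720 L/mol
T = (48.249)(1.1720)/0.08314 = 680.2 K

T ≈ 680.2 K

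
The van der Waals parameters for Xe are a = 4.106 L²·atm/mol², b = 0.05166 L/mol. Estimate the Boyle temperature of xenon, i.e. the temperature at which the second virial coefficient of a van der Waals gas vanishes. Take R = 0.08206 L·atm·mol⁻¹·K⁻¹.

For a van der Waals gas the second virial coefficient B₂ = b − a/(RT) vanishes at T_B = a/(Rb).
T_B = 4.106/(0.08206×0.05166) = 4.106/0.0042392 = 968.6 K

T_B ≈ 968.6 K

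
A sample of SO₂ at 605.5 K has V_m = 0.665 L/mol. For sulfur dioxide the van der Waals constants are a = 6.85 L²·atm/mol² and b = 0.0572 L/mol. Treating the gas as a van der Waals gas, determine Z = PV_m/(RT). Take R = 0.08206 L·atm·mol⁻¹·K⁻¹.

P = RT/(V_m − b) − a/V_m² = (0.08206)(605.5)/(0.665 − 0.0572) − 6.85/(0.665)²
  = 49.687/0.60780 − 15.490 = 81.749 − 15.490 = 66.259 atm
Z = PV_m/(RT) = (66.259)(0.665)/((0.08206)(605.5)) = 44.062/49.687 = 0.8868

Z ≈ 0.8868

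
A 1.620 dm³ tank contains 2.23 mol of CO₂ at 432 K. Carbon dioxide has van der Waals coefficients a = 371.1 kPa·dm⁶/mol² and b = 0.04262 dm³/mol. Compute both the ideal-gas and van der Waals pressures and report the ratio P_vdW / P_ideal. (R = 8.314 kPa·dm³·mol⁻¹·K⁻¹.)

P_vdW / P_ideal ≈ 0.9201

Ideal: P_ideal = nRT/V = (2.23)(8.314)(432)/1.620 = 4944.06 kPa
vdW: P = nRT/(V − nb) − a n²/V² = 8009.38/1.52496 − 1845.44/2.62440 = 5252.19 − 703.185 = 4549.01 kPa
Ratio = 4549.01/4944.06 = 0.9201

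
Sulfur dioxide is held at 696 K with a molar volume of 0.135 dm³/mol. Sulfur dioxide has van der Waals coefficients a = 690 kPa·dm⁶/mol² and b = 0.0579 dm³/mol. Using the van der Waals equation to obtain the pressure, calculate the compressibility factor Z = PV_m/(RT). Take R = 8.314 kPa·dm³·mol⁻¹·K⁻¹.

Z ≈ 0.8677

P = RT/(V_m − b) − a/V_m² = (8.314)(696)/(0.135 − 0.0579) − 690/(0.135)²
  = 5786.5/0.077100 − 37860 = 75052 − 37860 = 37192 kPa
Z = PV_m/(RT) = (37192)(0.135)/((8.314)(696)) = 5020.9/5786.5 = 0.8677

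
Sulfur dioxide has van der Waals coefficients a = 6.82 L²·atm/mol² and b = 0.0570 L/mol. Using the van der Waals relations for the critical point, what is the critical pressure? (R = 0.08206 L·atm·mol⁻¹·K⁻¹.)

P_c ≈ 77.74 atm

For a van der Waals gas, P_c = a/(27b²).
P_c = 6.82/(27×(0.0570)²) = 6.82/0.087723 = 77.74 atm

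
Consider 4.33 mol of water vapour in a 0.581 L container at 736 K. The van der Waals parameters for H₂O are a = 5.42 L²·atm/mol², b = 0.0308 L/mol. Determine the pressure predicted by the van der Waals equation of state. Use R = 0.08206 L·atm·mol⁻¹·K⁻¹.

P ≈ 283.2 atm

P = nRT/(V − nb) − a n²/V²
nRT/(V − nb) = (4.33)(0.08206)(736)/(0.581 − 4.33×0.0308) = 261.52/0.44764 = 584.22 atm
a n²/V² = (5.42)(4.33)²/(0.581)² = 301.04 atm
P = 584.22 − 301.04 = 283.2 atm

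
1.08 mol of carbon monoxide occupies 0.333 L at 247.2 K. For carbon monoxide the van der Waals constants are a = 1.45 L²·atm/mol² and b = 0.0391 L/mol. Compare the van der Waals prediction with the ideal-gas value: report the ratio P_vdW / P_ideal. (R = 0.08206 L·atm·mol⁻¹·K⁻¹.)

P_vdW / P_ideal ≈ 0.9134

Ideal: P_ideal = nRT/V = (1.08)(0.08206)(247.2)/0.333 = 65.7899 atm
vdW: P = nRT/(V − nb) − a n²/V² = 21.9081/0.290772 − 1.69128/0.110889 = 75.3446 − 15.2520 = 60.0926 atm
Ratio = 60.0926/65.7899 = 0.9134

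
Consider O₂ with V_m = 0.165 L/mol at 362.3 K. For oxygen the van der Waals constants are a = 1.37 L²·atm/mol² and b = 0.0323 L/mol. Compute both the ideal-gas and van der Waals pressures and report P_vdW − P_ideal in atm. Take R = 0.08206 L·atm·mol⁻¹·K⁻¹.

ΔP ≈ -6.46 atm

Ideal: P_ideal = RT/V_m = (0.08206)(362.3)/0.165 = 180.184 atm
vdW: P = RT/(V_m − b) − a/V_m² = 29.7303/0.132700 − 1.37/0.0272250 = 224.041 − 50.3214 = 173.720 atm
ΔP = 173.720 − 180.184 = -6.46 atm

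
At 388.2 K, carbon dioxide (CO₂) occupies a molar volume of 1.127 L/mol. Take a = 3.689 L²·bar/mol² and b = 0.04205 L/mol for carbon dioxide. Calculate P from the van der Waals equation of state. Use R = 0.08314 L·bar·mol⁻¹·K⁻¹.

P ≈ 26.84 bar

P = RT/(V_m − b) − a/V_m²
RT/(V_m − b) = (0.08314)(388.2)/(1.127 − 0.04205) = 32.275/1.0850 = 29.747 bar
a/V_m² = 3.689/(1.127)² = 2.9044 bar
P = 29.747 − 2.9044 = 26.84 bar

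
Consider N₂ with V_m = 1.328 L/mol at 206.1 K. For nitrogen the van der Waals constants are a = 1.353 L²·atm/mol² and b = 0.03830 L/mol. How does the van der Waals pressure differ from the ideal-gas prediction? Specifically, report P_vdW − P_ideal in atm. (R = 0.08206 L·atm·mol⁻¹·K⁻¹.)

ΔP ≈ -0.389 atm

Ideal: P_ideal = RT/V_m = (0.08206)(206.1)/1.328 = 12.7354 atm
vdW: P = RT/(V_m − b) − a/V_m² = 16.9126/1.28970 − 1.353/1.76358 = 13.1136 − 0.767189 = 12.3464 atm
ΔP = 12.3464 − 12.7354 = -0.389 atm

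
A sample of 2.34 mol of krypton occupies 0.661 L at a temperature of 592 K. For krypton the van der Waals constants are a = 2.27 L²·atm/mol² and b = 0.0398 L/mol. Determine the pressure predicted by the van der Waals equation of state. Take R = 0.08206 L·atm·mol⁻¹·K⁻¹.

P = nRT/(V − nb) − a n²/V²
nRT/(V − nb) = (2.34)(0.08206)(592)/(0.661 − 2.34×0.0398) = 113.68/0.56787 = 200.19 atm
a n²/V² = (2.27)(2.34)²/(0.661)² = 28.448 atm
P = 200.19 − 28.448 = 171.7 atm

P ≈ 171.7 atm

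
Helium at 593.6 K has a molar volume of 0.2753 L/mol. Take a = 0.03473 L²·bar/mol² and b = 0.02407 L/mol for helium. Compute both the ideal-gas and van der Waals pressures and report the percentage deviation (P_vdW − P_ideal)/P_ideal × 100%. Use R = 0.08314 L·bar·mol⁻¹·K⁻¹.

9.33 %

Ideal: P_ideal = RT/V_m = (0.08314)(593.6)/0.2753 = 179.266 bar
vdW: P = RT/(V_m − b) − a/V_m² = 49.3519/0.251230 − 0.03473/0.0757901 = 196.441 − 0.458239 = 195.983 bar
% deviation = (195.983 − 179.266)/179.266 × 100% = 9.33%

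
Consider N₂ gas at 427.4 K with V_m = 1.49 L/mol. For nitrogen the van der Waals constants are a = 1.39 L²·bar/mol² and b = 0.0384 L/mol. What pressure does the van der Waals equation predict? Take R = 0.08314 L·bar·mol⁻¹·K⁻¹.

P ≈ 23.85 bar

P = RT/(V_m − b) − a/V_m²
RT/(V_m − b) = (0.08314)(427.4)/(1.49 − 0.0384) = 35.534/1.4516 = 24.479 bar
a/V_m² = 1.39/(1.49)² = 0.62610 bar
P = 24.479 − 0.62610 = 23.85 bar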